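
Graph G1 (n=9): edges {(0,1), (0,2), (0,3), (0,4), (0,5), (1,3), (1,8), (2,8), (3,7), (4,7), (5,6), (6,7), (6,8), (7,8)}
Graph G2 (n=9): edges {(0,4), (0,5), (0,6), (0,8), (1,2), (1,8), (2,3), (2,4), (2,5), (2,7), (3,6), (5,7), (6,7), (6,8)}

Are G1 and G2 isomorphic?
Yes, isomorphic

The graphs are isomorphic.
One valid mapping φ: V(G1) → V(G2): 0→2, 1→5, 2→4, 3→7, 4→3, 5→1, 6→8, 7→6, 8→0

Verify φ preserves adjacency — for each edge of G1, its image is an edge of G2:
  (0,1) → (φ(0),φ(1)) = (2,5) ∈ E(G2) ✓
  (0,2) → (φ(0),φ(2)) = (2,4) ∈ E(G2) ✓
  (0,3) → (φ(0),φ(3)) = (2,7) ∈ E(G2) ✓
  (0,4) → (φ(0),φ(4)) = (2,3) ∈ E(G2) ✓
  (0,5) → (φ(0),φ(5)) = (1,2) ∈ E(G2) ✓
  (1,3) → (φ(1),φ(3)) = (5,7) ∈ E(G2) ✓
  (1,8) → (φ(1),φ(8)) = (0,5) ∈ E(G2) ✓
  (2,8) → (φ(2),φ(8)) = (0,4) ∈ E(G2) ✓
  (3,7) → (φ(3),φ(7)) = (6,7) ∈ E(G2) ✓
  (4,7) → (φ(4),φ(7)) = (3,6) ∈ E(G2) ✓
  (5,6) → (φ(5),φ(6)) = (1,8) ∈ E(G2) ✓
  (6,7) → (φ(6),φ(7)) = (6,8) ∈ E(G2) ✓
  (6,8) → (φ(6),φ(8)) = (0,8) ∈ E(G2) ✓
  (7,8) → (φ(7),φ(8)) = (0,6) ∈ E(G2) ✓
All 14 edges of G1 map to edges of G2, and |E(G1)| = |E(G2)| = 14, so φ is a bijection on edges as well as vertices. Hence G1 ≅ G2.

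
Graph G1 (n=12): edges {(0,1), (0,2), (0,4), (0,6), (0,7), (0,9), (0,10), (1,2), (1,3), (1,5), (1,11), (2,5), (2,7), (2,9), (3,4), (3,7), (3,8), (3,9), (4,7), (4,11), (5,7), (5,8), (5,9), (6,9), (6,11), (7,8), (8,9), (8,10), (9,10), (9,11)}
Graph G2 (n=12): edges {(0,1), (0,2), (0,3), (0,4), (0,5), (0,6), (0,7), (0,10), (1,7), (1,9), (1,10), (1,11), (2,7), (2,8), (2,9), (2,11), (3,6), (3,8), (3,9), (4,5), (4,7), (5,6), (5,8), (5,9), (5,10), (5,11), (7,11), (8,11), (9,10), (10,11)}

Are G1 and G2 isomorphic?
Yes, isomorphic

The graphs are isomorphic.
One valid mapping φ: V(G1) → V(G2): 0→5, 1→9, 2→10, 3→2, 4→8, 5→1, 6→6, 7→11, 8→7, 9→0, 10→4, 11→3

Verify φ preserves adjacency — for each edge of G1, its image is an edge of G2:
  (0,1) → (φ(0),φ(1)) = (5,9) ∈ E(G2) ✓
  (0,2) → (φ(0),φ(2)) = (5,10) ∈ E(G2) ✓
  (0,4) → (φ(0),φ(4)) = (5,8) ∈ E(G2) ✓
  (0,6) → (φ(0),φ(6)) = (5,6) ∈ E(G2) ✓
  (0,7) → (φ(0),φ(7)) = (5,11) ∈ E(G2) ✓
  (0,9) → (φ(0),φ(9)) = (0,5) ∈ E(G2) ✓
  (0,10) → (φ(0),φ(10)) = (4,5) ∈ E(G2) ✓
  (1,2) → (φ(1),φ(2)) = (9,10) ∈ E(G2) ✓
  (1,3) → (φ(1),φ(3)) = (2,9) ∈ E(G2) ✓
  (1,5) → (φ(1),φ(5)) = (1,9) ∈ E(G2) ✓
  (1,11) → (φ(1),φ(11)) = (3,9) ∈ E(G2) ✓
  (2,5) → (φ(2),φ(5)) = (1,10) ∈ E(G2) ✓
  (2,7) → (φ(2),φ(7)) = (10,11) ∈ E(G2) ✓
  (2,9) → (φ(2),φ(9)) = (0,10) ∈ E(G2) ✓
  (3,4) → (φ(3),φ(4)) = (2,8) ∈ E(G2) ✓
  (3,7) → (φ(3),φ(7)) = (2,11) ∈ E(G2) ✓
  (3,8) → (φ(3),φ(8)) = (2,7) ∈ E(G2) ✓
  (3,9) → (φ(3),φ(9)) = (0,2) ∈ E(G2) ✓
  (4,7) → (φ(4),φ(7)) = (8,11) ∈ E(G2) ✓
  (4,11) → (φ(4),φ(11)) = (3,8) ∈ E(G2) ✓
  (5,7) → (φ(5),φ(7)) = (1,11) ∈ E(G2) ✓
  (5,8) → (φ(5),φ(8)) = (1,7) ∈ E(G2) ✓
  (5,9) → (φ(5),φ(9)) = (0,1) ∈ E(G2) ✓
  (6,9) → (φ(6),φ(9)) = (0,6) ∈ E(G2) ✓
  (6,11) → (φ(6),φ(11)) = (3,6) ∈ E(G2) ✓
  (7,8) → (φ(7),φ(8)) = (7,11) ∈ E(G2) ✓
  (8,9) → (φ(8),φ(9)) = (0,7) ∈ E(G2) ✓
  (8,10) → (φ(8),φ(10)) = (4,7) ∈ E(G2) ✓
  (9,10) → (φ(9),φ(10)) = (0,4) ∈ E(G2) ✓
  (9,11) → (φ(9),φ(11)) = (0,3) ∈ E(G2) ✓
All 30 edges of G1 map to edges of G2, and |E(G1)| = |E(G2)| = 30, so φ is a bijection on edges as well as vertices. Hence G1 ≅ G2.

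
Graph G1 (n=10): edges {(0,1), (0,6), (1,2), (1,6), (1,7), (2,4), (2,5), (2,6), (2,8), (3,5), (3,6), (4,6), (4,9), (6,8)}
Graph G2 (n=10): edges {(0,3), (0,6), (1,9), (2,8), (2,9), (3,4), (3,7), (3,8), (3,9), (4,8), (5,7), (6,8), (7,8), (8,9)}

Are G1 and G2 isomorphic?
Yes, isomorphic

The graphs are isomorphic.
One valid mapping φ: V(G1) → V(G2): 0→2, 1→9, 2→3, 3→6, 4→7, 5→0, 6→8, 7→1, 8→4, 9→5

Verify φ preserves adjacency — for each edge of G1, its image is an edge of G2:
  (0,1) → (φ(0),φ(1)) = (2,9) ∈ E(G2) ✓
  (0,6) → (φ(0),φ(6)) = (2,8) ∈ E(G2) ✓
  (1,2) → (φ(1),φ(2)) = (3,9) ∈ E(G2) ✓
  (1,6) → (φ(1),φ(6)) = (8,9) ∈ E(G2) ✓
  (1,7) → (φ(1),φ(7)) = (1,9) ∈ E(G2) ✓
  (2,4) → (φ(2),φ(4)) = (3,7) ∈ E(G2) ✓
  (2,5) → (φ(2),φ(5)) = (0,3) ∈ E(G2) ✓
  (2,6) → (φ(2),φ(6)) = (3,8) ∈ E(G2) ✓
  (2,8) → (φ(2),φ(8)) = (3,4) ∈ E(G2) ✓
  (3,5) → (φ(3),φ(5)) = (0,6) ∈ E(G2) ✓
  (3,6) → (φ(3),φ(6)) = (6,8) ∈ E(G2) ✓
  (4,6) → (φ(4),φ(6)) = (7,8) ∈ E(G2) ✓
  (4,9) → (φ(4),φ(9)) = (5,7) ∈ E(G2) ✓
  (6,8) → (φ(6),φ(8)) = (4,8) ∈ E(G2) ✓
All 14 edges of G1 map to edges of G2, and |E(G1)| = |E(G2)| = 14, so φ is a bijection on edges as well as vertices. Hence G1 ≅ G2.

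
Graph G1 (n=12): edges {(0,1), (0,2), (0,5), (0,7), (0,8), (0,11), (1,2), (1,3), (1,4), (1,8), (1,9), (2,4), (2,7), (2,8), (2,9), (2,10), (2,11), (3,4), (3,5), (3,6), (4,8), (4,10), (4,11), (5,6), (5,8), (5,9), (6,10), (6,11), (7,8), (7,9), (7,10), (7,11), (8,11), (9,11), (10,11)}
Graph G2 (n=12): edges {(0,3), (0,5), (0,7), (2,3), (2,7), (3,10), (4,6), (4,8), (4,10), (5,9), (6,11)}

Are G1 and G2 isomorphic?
No, not isomorphic

The graphs are NOT isomorphic.

Connected components of G1: 1 component(s) with vertex sets [[0, 1, 2, 3, 4, 5, 6, 7, 8, 9, 10, 11]], sizes [12].
Connected components of G2: 2 component(s) with vertex sets [[1], [0, 2, 3, 4, 5, 6, 7, 8, 9, 10, 11]], sizes [1, 11].
The number of connected components (and the multiset of component sizes) is an isomorphism invariant — an isomorphism maps each component of G1 bijectively onto a component of G2. Since G1 has 1 component(s) and G2 has 2, they cannot be isomorphic.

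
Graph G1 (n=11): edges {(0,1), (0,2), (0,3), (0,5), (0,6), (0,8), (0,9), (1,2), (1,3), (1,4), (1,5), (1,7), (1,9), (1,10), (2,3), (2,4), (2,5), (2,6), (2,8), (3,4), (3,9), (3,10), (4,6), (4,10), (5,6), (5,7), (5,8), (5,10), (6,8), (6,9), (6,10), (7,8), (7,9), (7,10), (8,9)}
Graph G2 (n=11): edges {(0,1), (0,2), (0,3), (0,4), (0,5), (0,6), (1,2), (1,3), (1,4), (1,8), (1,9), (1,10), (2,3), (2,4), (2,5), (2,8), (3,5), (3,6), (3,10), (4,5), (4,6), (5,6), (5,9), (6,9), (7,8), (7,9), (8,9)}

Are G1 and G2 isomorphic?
No, not isomorphic

The graphs are NOT isomorphic.

Degrees in G1: deg(0)=7, deg(1)=8, deg(2)=7, deg(3)=6, deg(4)=5, deg(5)=7, deg(6)=7, deg(7)=5, deg(8)=6, deg(9)=6, deg(10)=6.
Sorted degree sequence of G1: [8, 7, 7, 7, 7, 6, 6, 6, 6, 5, 5].
Degrees in G2: deg(0)=6, deg(1)=7, deg(2)=6, deg(3)=6, deg(4)=5, deg(5)=6, deg(6)=5, deg(7)=2, deg(8)=4, deg(9)=5, deg(10)=2.
Sorted degree sequence of G2: [7, 6, 6, 6, 6, 5, 5, 5, 4, 2, 2].
The (sorted) degree sequence is an isomorphism invariant, so since G1 and G2 have different degree sequences they cannot be isomorphic.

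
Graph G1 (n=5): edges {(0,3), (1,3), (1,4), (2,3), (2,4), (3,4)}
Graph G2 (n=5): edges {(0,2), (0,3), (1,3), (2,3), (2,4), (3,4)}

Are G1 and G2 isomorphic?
Yes, isomorphic

The graphs are isomorphic.
One valid mapping φ: V(G1) → V(G2): 0→1, 1→0, 2→4, 3→3, 4→2

Verify φ preserves adjacency — for each edge of G1, its image is an edge of G2:
  (0,3) → (φ(0),φ(3)) = (1,3) ∈ E(G2) ✓
  (1,3) → (φ(1),φ(3)) = (0,3) ∈ E(G2) ✓
  (1,4) → (φ(1),φ(4)) = (0,2) ∈ E(G2) ✓
  (2,3) → (φ(2),φ(3)) = (3,4) ∈ E(G2) ✓
  (2,4) → (φ(2),φ(4)) = (2,4) ∈ E(G2) ✓
  (3,4) → (φ(3),φ(4)) = (2,3) ∈ E(G2) ✓
All 6 edges of G1 map to edges of G2, and |E(G1)| = |E(G2)| = 6, so φ is a bijection on edges as well as vertices. Hence G1 ≅ G2.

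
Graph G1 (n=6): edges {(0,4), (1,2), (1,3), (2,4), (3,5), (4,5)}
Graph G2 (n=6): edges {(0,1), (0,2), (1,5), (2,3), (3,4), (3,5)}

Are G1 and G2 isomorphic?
Yes, isomorphic

The graphs are isomorphic.
One valid mapping φ: V(G1) → V(G2): 0→4, 1→1, 2→5, 3→0, 4→3, 5→2

Verify φ preserves adjacency — for each edge of G1, its image is an edge of G2:
  (0,4) → (φ(0),φ(4)) = (3,4) ∈ E(G2) ✓
  (1,2) → (φ(1),φ(2)) = (1,5) ∈ E(G2) ✓
  (1,3) → (φ(1),φ(3)) = (0,1) ∈ E(G2) ✓
  (2,4) → (φ(2),φ(4)) = (3,5) ∈ E(G2) ✓
  (3,5) → (φ(3),φ(5)) = (0,2) ∈ E(G2) ✓
  (4,5) → (φ(4),φ(5)) = (2,3) ∈ E(G2) ✓
All 6 edges of G1 map to edges of G2, and |E(G1)| = |E(G2)| = 6, so φ is a bijection on edges as well as vertices. Hence G1 ≅ G2.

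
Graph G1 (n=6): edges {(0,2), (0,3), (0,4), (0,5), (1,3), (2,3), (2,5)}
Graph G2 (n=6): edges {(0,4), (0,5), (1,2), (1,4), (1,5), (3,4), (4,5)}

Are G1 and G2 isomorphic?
Yes, isomorphic

The graphs are isomorphic.
One valid mapping φ: V(G1) → V(G2): 0→4, 1→2, 2→5, 3→1, 4→3, 5→0

Verify φ preserves adjacency — for each edge of G1, its image is an edge of G2:
  (0,2) → (φ(0),φ(2)) = (4,5) ∈ E(G2) ✓
  (0,3) → (φ(0),φ(3)) = (1,4) ∈ E(G2) ✓
  (0,4) → (φ(0),φ(4)) = (3,4) ∈ E(G2) ✓
  (0,5) → (φ(0),φ(5)) = (0,4) ∈ E(G2) ✓
  (1,3) → (φ(1),φ(3)) = (1,2) ∈ E(G2) ✓
  (2,3) → (φ(2),φ(3)) = (1,5) ∈ E(G2) ✓
  (2,5) → (φ(2),φ(5)) = (0,5) ∈ E(G2) ✓
All 7 edges of G1 map to edges of G2, and |E(G1)| = |E(G2)| = 7, so φ is a bijection on edges as well as vertices. Hence G1 ≅ G2.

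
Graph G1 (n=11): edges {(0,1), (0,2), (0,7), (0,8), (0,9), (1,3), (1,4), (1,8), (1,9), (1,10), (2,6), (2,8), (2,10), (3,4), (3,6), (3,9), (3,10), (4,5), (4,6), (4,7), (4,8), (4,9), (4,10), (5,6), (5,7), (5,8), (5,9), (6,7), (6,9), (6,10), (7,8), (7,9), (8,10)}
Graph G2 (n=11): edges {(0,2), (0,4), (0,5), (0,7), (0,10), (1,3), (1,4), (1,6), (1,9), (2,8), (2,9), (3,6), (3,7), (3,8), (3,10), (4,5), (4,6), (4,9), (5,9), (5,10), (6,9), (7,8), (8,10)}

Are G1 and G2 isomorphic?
No, not isomorphic

The graphs are NOT isomorphic.

Counting triangles (3-cliques): G1 has 34, G2 has 10.
Triangle count is an isomorphism invariant, so differing triangle counts rule out isomorphism.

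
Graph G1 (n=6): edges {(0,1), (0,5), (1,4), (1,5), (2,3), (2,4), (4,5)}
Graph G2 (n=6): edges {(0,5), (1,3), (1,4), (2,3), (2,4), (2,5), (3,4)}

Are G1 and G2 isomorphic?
Yes, isomorphic

The graphs are isomorphic.
One valid mapping φ: V(G1) → V(G2): 0→1, 1→4, 2→5, 3→0, 4→2, 5→3

Verify φ preserves adjacency — for each edge of G1, its image is an edge of G2:
  (0,1) → (φ(0),φ(1)) = (1,4) ∈ E(G2) ✓
  (0,5) → (φ(0),φ(5)) = (1,3) ∈ E(G2) ✓
  (1,4) → (φ(1),φ(4)) = (2,4) ∈ E(G2) ✓
  (1,5) → (φ(1),φ(5)) = (3,4) ∈ E(G2) ✓
  (2,3) → (φ(2),φ(3)) = (0,5) ∈ E(G2) ✓
  (2,4) → (φ(2),φ(4)) = (2,5) ∈ E(G2) ✓
  (4,5) → (φ(4),φ(5)) = (2,3) ∈ E(G2) ✓
All 7 edges of G1 map to edges of G2, and |E(G1)| = |E(G2)| = 7, so φ is a bijection on edges as well as vertices. Hence G1 ≅ G2.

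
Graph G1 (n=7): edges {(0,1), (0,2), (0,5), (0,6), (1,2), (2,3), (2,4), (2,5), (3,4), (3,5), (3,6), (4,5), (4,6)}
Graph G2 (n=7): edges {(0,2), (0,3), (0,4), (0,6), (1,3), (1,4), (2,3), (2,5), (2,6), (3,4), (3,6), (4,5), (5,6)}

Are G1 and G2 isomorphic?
Yes, isomorphic

The graphs are isomorphic.
One valid mapping φ: V(G1) → V(G2): 0→4, 1→1, 2→3, 3→2, 4→6, 5→0, 6→5

Verify φ preserves adjacency — for each edge of G1, its image is an edge of G2:
  (0,1) → (φ(0),φ(1)) = (1,4) ∈ E(G2) ✓
  (0,2) → (φ(0),φ(2)) = (3,4) ∈ E(G2) ✓
  (0,5) → (φ(0),φ(5)) = (0,4) ∈ E(G2) ✓
  (0,6) → (φ(0),φ(6)) = (4,5) ∈ E(G2) ✓
  (1,2) → (φ(1),φ(2)) = (1,3) ∈ E(G2) ✓
  (2,3) → (φ(2),φ(3)) = (2,3) ∈ E(G2) ✓
  (2,4) → (φ(2),φ(4)) = (3,6) ∈ E(G2) ✓
  (2,5) → (φ(2),φ(5)) = (0,3) ∈ E(G2) ✓
  (3,4) → (φ(3),φ(4)) = (2,6) ∈ E(G2) ✓
  (3,5) → (φ(3),φ(5)) = (0,2) ∈ E(G2) ✓
  (3,6) → (φ(3),φ(6)) = (2,5) ∈ E(G2) ✓
  (4,5) → (φ(4),φ(5)) = (0,6) ∈ E(G2) ✓
  (4,6) → (φ(4),φ(6)) = (5,6) ∈ E(G2) ✓
All 13 edges of G1 map to edges of G2, and |E(G1)| = |E(G2)| = 13, so φ is a bijection on edges as well as vertices. Hence G1 ≅ G2.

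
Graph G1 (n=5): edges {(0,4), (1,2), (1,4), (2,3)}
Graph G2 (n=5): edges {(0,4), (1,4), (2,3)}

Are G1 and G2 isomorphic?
No, not isomorphic

The graphs are NOT isomorphic.

Counting edges: G1 has 4 edge(s); G2 has 3 edge(s).
Edge count is an isomorphism invariant (a bijection on vertices induces a bijection on edges), so differing edge counts rule out isomorphism.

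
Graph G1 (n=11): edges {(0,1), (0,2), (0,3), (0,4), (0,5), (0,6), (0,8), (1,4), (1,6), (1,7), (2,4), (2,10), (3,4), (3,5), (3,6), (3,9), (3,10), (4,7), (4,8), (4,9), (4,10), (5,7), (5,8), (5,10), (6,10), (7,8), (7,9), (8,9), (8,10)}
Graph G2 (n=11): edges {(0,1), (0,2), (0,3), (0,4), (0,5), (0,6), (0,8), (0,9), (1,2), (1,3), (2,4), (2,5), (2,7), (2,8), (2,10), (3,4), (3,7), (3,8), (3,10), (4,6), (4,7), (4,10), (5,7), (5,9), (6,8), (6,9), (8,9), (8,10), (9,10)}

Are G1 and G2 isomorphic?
Yes, isomorphic

The graphs are isomorphic.
One valid mapping φ: V(G1) → V(G2): 0→2, 1→5, 2→1, 3→4, 4→0, 5→10, 6→7, 7→9, 8→8, 9→6, 10→3

Verify φ preserves adjacency — for each edge of G1, its image is an edge of G2:
  (0,1) → (φ(0),φ(1)) = (2,5) ∈ E(G2) ✓
  (0,2) → (φ(0),φ(2)) = (1,2) ∈ E(G2) ✓
  (0,3) → (φ(0),φ(3)) = (2,4) ∈ E(G2) ✓
  (0,4) → (φ(0),φ(4)) = (0,2) ∈ E(G2) ✓
  (0,5) → (φ(0),φ(5)) = (2,10) ∈ E(G2) ✓
  (0,6) → (φ(0),φ(6)) = (2,7) ∈ E(G2) ✓
  (0,8) → (φ(0),φ(8)) = (2,8) ∈ E(G2) ✓
  (1,4) → (φ(1),φ(4)) = (0,5) ∈ E(G2) ✓
  (1,6) → (φ(1),φ(6)) = (5,7) ∈ E(G2) ✓
  (1,7) → (φ(1),φ(7)) = (5,9) ∈ E(G2) ✓
  (2,4) → (φ(2),φ(4)) = (0,1) ∈ E(G2) ✓
  (2,10) → (φ(2),φ(10)) = (1,3) ∈ E(G2) ✓
  (3,4) → (φ(3),φ(4)) = (0,4) ∈ E(G2) ✓
  (3,5) → (φ(3),φ(5)) = (4,10) ∈ E(G2) ✓
  (3,6) → (φ(3),φ(6)) = (4,7) ∈ E(G2) ✓
  (3,9) → (φ(3),φ(9)) = (4,6) ∈ E(G2) ✓
  (3,10) → (φ(3),φ(10)) = (3,4) ∈ E(G2) ✓
  (4,7) → (φ(4),φ(7)) = (0,9) ∈ E(G2) ✓
  (4,8) → (φ(4),φ(8)) = (0,8) ∈ E(G2) ✓
  (4,9) → (φ(4),φ(9)) = (0,6) ∈ E(G2) ✓
  (4,10) → (φ(4),φ(10)) = (0,3) ∈ E(G2) ✓
  (5,7) → (φ(5),φ(7)) = (9,10) ∈ E(G2) ✓
  (5,8) → (φ(5),φ(8)) = (8,10) ∈ E(G2) ✓
  (5,10) → (φ(5),φ(10)) = (3,10) ∈ E(G2) ✓
  (6,10) → (φ(6),φ(10)) = (3,7) ∈ E(G2) ✓
  (7,8) → (φ(7),φ(8)) = (8,9) ∈ E(G2) ✓
  (7,9) → (φ(7),φ(9)) = (6,9) ∈ E(G2) ✓
  (8,9) → (φ(8),φ(9)) = (6,8) ∈ E(G2) ✓
  (8,10) → (φ(8),φ(10)) = (3,8) ∈ E(G2) ✓
All 29 edges of G1 map to edges of G2, and |E(G1)| = |E(G2)| = 29, so φ is a bijection on edges as well as vertices. Hence G1 ≅ G2.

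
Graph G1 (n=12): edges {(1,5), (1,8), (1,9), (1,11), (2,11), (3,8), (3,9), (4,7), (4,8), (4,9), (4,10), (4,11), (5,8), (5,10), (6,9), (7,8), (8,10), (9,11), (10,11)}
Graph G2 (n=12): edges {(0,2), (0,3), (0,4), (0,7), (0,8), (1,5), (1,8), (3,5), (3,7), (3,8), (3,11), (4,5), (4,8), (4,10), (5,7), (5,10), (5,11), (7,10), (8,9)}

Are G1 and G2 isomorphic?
Yes, isomorphic

The graphs are isomorphic.
One valid mapping φ: V(G1) → V(G2): 0→6, 1→4, 2→2, 3→1, 4→3, 5→10, 6→9, 7→11, 8→5, 9→8, 10→7, 11→0

Verify φ preserves adjacency — for each edge of G1, its image is an edge of G2:
  (1,5) → (φ(1),φ(5)) = (4,10) ∈ E(G2) ✓
  (1,8) → (φ(1),φ(8)) = (4,5) ∈ E(G2) ✓
  (1,9) → (φ(1),φ(9)) = (4,8) ∈ E(G2) ✓
  (1,11) → (φ(1),φ(11)) = (0,4) ∈ E(G2) ✓
  (2,11) → (φ(2),φ(11)) = (0,2) ∈ E(G2) ✓
  (3,8) → (φ(3),φ(8)) = (1,5) ∈ E(G2) ✓
  (3,9) → (φ(3),φ(9)) = (1,8) ∈ E(G2) ✓
  (4,7) → (φ(4),φ(7)) = (3,11) ∈ E(G2) ✓
  (4,8) → (φ(4),φ(8)) = (3,5) ∈ E(G2) ✓
  (4,9) → (φ(4),φ(9)) = (3,8) ∈ E(G2) ✓
  (4,10) → (φ(4),φ(10)) = (3,7) ∈ E(G2) ✓
  (4,11) → (φ(4),φ(11)) = (0,3) ∈ E(G2) ✓
  (5,8) → (φ(5),φ(8)) = (5,10) ∈ E(G2) ✓
  (5,10) → (φ(5),φ(10)) = (7,10) ∈ E(G2) ✓
  (6,9) → (φ(6),φ(9)) = (8,9) ∈ E(G2) ✓
  (7,8) → (φ(7),φ(8)) = (5,11) ∈ E(G2) ✓
  (8,10) → (φ(8),φ(10)) = (5,7) ∈ E(G2) ✓
  (9,11) → (φ(9),φ(11)) = (0,8) ∈ E(G2) ✓
  (10,11) → (φ(10),φ(11)) = (0,7) ∈ E(G2) ✓
All 19 edges of G1 map to edges of G2, and |E(G1)| = |E(G2)| = 19, so φ is a bijection on edges as well as vertices. Hence G1 ≅ G2.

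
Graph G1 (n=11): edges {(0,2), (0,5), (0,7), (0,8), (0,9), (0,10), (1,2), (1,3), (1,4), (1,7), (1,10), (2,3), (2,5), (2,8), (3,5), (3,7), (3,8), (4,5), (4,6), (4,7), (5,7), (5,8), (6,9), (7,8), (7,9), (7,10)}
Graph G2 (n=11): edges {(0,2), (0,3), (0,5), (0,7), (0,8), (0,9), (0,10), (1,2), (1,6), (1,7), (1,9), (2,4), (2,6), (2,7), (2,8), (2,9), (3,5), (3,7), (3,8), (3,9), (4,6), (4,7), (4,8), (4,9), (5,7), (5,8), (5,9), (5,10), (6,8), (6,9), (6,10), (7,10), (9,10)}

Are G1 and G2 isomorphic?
No, not isomorphic

The graphs are NOT isomorphic.

Degrees in G1: deg(0)=6, deg(1)=5, deg(2)=5, deg(3)=5, deg(4)=4, deg(5)=6, deg(6)=2, deg(7)=8, deg(8)=5, deg(9)=3, deg(10)=3.
Sorted degree sequence of G1: [8, 6, 6, 5, 5, 5, 5, 4, 3, 3, 2].
Degrees in G2: deg(0)=7, deg(1)=4, deg(2)=7, deg(3)=5, deg(4)=5, deg(5)=6, deg(6)=6, deg(7)=7, deg(8)=6, deg(9)=8, deg(10)=5.
Sorted degree sequence of G2: [8, 7, 7, 7, 6, 6, 6, 5, 5, 5, 4].
The (sorted) degree sequence is an isomorphism invariant, so since G1 and G2 have different degree sequences they cannot be isomorphic.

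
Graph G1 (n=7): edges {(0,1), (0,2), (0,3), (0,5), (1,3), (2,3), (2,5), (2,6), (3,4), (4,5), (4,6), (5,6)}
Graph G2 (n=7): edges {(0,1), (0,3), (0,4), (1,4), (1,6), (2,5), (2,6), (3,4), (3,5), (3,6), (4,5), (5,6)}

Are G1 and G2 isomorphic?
Yes, isomorphic

The graphs are isomorphic.
One valid mapping φ: V(G1) → V(G2): 0→5, 1→2, 2→3, 3→6, 4→1, 5→4, 6→0

Verify φ preserves adjacency — for each edge of G1, its image is an edge of G2:
  (0,1) → (φ(0),φ(1)) = (2,5) ∈ E(G2) ✓
  (0,2) → (φ(0),φ(2)) = (3,5) ∈ E(G2) ✓
  (0,3) → (φ(0),φ(3)) = (5,6) ∈ E(G2) ✓
  (0,5) → (φ(0),φ(5)) = (4,5) ∈ E(G2) ✓
  (1,3) → (φ(1),φ(3)) = (2,6) ∈ E(G2) ✓
  (2,3) → (φ(2),φ(3)) = (3,6) ∈ E(G2) ✓
  (2,5) → (φ(2),φ(5)) = (3,4) ∈ E(G2) ✓
  (2,6) → (φ(2),φ(6)) = (0,3) ∈ E(G2) ✓
  (3,4) → (φ(3),φ(4)) = (1,6) ∈ E(G2) ✓
  (4,5) → (φ(4),φ(5)) = (1,4) ∈ E(G2) ✓
  (4,6) → (φ(4),φ(6)) = (0,1) ∈ E(G2) ✓
  (5,6) → (φ(5),φ(6)) = (0,4) ∈ E(G2) ✓
All 12 edges of G1 map to edges of G2, and |E(G1)| = |E(G2)| = 12, so φ is a bijection on edges as well as vertices. Hence G1 ≅ G2.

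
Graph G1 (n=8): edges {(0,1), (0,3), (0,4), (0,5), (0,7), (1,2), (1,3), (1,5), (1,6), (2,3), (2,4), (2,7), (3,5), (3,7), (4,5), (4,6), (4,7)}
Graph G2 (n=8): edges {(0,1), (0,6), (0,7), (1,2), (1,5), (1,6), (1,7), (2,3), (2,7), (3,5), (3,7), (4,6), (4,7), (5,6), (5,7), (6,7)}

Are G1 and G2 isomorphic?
No, not isomorphic

The graphs are NOT isomorphic.

Counting triangles (3-cliques): G1 has 10, G2 has 11.
Triangle count is an isomorphism invariant, so differing triangle counts rule out isomorphism.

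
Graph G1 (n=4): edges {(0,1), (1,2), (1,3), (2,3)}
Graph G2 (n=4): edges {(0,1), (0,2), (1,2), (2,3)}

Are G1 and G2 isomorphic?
Yes, isomorphic

The graphs are isomorphic.
One valid mapping φ: V(G1) → V(G2): 0→3, 1→2, 2→0, 3→1

Verify φ preserves adjacency — for each edge of G1, its image is an edge of G2:
  (0,1) → (φ(0),φ(1)) = (2,3) ∈ E(G2) ✓
  (1,2) → (φ(1),φ(2)) = (0,2) ∈ E(G2) ✓
  (1,3) → (φ(1),φ(3)) = (1,2) ∈ E(G2) ✓
  (2,3) → (φ(2),φ(3)) = (0,1) ∈ E(G2) ✓
All 4 edges of G1 map to edges of G2, and |E(G1)| = |E(G2)| = 4, so φ is a bijection on edges as well as vertices. Hence G1 ≅ G2.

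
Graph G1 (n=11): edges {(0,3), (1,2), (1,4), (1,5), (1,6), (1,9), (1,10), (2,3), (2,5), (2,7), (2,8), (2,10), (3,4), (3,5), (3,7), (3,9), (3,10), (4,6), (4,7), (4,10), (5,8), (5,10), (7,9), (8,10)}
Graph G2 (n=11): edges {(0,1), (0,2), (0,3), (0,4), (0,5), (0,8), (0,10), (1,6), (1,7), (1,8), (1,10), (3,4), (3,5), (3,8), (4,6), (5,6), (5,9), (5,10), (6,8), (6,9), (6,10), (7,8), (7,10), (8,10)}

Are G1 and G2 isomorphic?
Yes, isomorphic

The graphs are isomorphic.
One valid mapping φ: V(G1) → V(G2): 0→2, 1→6, 2→8, 3→0, 4→5, 5→1, 6→9, 7→3, 8→7, 9→4, 10→10

Verify φ preserves adjacency — for each edge of G1, its image is an edge of G2:
  (0,3) → (φ(0),φ(3)) = (0,2) ∈ E(G2) ✓
  (1,2) → (φ(1),φ(2)) = (6,8) ∈ E(G2) ✓
  (1,4) → (φ(1),φ(4)) = (5,6) ∈ E(G2) ✓
  (1,5) → (φ(1),φ(5)) = (1,6) ∈ E(G2) ✓
  (1,6) → (φ(1),φ(6)) = (6,9) ∈ E(G2) ✓
  (1,9) → (φ(1),φ(9)) = (4,6) ∈ E(G2) ✓
  (1,10) → (φ(1),φ(10)) = (6,10) ∈ E(G2) ✓
  (2,3) → (φ(2),φ(3)) = (0,8) ∈ E(G2) ✓
  (2,5) → (φ(2),φ(5)) = (1,8) ∈ E(G2) ✓
  (2,7) → (φ(2),φ(7)) = (3,8) ∈ E(G2) ✓
  (2,8) → (φ(2),φ(8)) = (7,8) ∈ E(G2) ✓
  (2,10) → (φ(2),φ(10)) = (8,10) ∈ E(G2) ✓
  (3,4) → (φ(3),φ(4)) = (0,5) ∈ E(G2) ✓
  (3,5) → (φ(3),φ(5)) = (0,1) ∈ E(G2) ✓
  (3,7) → (φ(3),φ(7)) = (0,3) ∈ E(G2) ✓
  (3,9) → (φ(3),φ(9)) = (0,4) ∈ E(G2) ✓
  (3,10) → (φ(3),φ(10)) = (0,10) ∈ E(G2) ✓
  (4,6) → (φ(4),φ(6)) = (5,9) ∈ E(G2) ✓
  (4,7) → (φ(4),φ(7)) = (3,5) ∈ E(G2) ✓
  (4,10) → (φ(4),φ(10)) = (5,10) ∈ E(G2) ✓
  (5,8) → (φ(5),φ(8)) = (1,7) ∈ E(G2) ✓
  (5,10) → (φ(5),φ(10)) = (1,10) ∈ E(G2) ✓
  (7,9) → (φ(7),φ(9)) = (3,4) ∈ E(G2) ✓
  (8,10) → (φ(8),φ(10)) = (7,10) ∈ E(G2) ✓
All 24 edges of G1 map to edges of G2, and |E(G1)| = |E(G2)| = 24, so φ is a bijection on edges as well as vertices. Hence G1 ≅ G2.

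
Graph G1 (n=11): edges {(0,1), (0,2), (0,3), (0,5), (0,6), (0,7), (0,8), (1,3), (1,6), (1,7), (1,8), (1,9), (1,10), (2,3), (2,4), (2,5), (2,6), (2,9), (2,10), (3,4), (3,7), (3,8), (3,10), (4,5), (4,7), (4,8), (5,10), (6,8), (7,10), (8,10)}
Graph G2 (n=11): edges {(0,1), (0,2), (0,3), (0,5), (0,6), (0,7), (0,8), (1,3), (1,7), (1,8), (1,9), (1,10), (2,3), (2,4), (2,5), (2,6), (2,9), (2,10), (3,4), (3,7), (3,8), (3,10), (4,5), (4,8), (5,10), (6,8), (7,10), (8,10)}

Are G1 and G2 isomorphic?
No, not isomorphic

The graphs are NOT isomorphic.

Counting edges: G1 has 30 edge(s); G2 has 28 edge(s).
Edge count is an isomorphism invariant (a bijection on vertices induces a bijection on edges), so differing edge counts rule out isomorphism.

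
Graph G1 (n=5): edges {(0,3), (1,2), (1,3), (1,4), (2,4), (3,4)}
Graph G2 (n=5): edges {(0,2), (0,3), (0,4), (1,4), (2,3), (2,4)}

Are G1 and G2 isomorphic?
Yes, isomorphic

The graphs are isomorphic.
One valid mapping φ: V(G1) → V(G2): 0→1, 1→0, 2→3, 3→4, 4→2

Verify φ preserves adjacency — for each edge of G1, its image is an edge of G2:
  (0,3) → (φ(0),φ(3)) = (1,4) ∈ E(G2) ✓
  (1,2) → (φ(1),φ(2)) = (0,3) ∈ E(G2) ✓
  (1,3) → (φ(1),φ(3)) = (0,4) ∈ E(G2) ✓
  (1,4) → (φ(1),φ(4)) = (0,2) ∈ E(G2) ✓
  (2,4) → (φ(2),φ(4)) = (2,3) ∈ E(G2) ✓
  (3,4) → (φ(3),φ(4)) = (2,4) ∈ E(G2) ✓
All 6 edges of G1 map to edges of G2, and |E(G1)| = |E(G2)| = 6, so φ is a bijection on edges as well as vertices. Hence G1 ≅ G2.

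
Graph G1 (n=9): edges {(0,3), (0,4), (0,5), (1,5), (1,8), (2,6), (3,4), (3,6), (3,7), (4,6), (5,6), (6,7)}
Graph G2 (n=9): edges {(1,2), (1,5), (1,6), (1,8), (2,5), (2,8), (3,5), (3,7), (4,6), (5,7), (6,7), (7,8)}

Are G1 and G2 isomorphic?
No, not isomorphic

The graphs are NOT isomorphic.

Connected components of G1: 1 component(s) with vertex sets [[0, 1, 2, 3, 4, 5, 6, 7, 8]], sizes [9].
Connected components of G2: 2 component(s) with vertex sets [[0], [1, 2, 3, 4, 5, 6, 7, 8]], sizes [1, 8].
The number of connected components (and the multiset of component sizes) is an isomorphism invariant — an isomorphism maps each component of G1 bijectively onto a component of G2. Since G1 has 1 component(s) and G2 has 2, they cannot be isomorphic.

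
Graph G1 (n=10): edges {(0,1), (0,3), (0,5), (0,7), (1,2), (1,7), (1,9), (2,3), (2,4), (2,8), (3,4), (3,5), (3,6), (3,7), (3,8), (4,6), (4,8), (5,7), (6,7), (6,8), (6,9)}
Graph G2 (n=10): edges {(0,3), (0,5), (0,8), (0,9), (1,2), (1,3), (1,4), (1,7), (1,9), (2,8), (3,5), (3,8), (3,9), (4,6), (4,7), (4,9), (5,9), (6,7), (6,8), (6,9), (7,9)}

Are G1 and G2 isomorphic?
Yes, isomorphic

The graphs are isomorphic.
One valid mapping φ: V(G1) → V(G2): 0→0, 1→8, 2→6, 3→9, 4→7, 5→5, 6→1, 7→3, 8→4, 9→2

Verify φ preserves adjacency — for each edge of G1, its image is an edge of G2:
  (0,1) → (φ(0),φ(1)) = (0,8) ∈ E(G2) ✓
  (0,3) → (φ(0),φ(3)) = (0,9) ∈ E(G2) ✓
  (0,5) → (φ(0),φ(5)) = (0,5) ∈ E(G2) ✓
  (0,7) → (φ(0),φ(7)) = (0,3) ∈ E(G2) ✓
  (1,2) → (φ(1),φ(2)) = (6,8) ∈ E(G2) ✓
  (1,7) → (φ(1),φ(7)) = (3,8) ∈ E(G2) ✓
  (1,9) → (φ(1),φ(9)) = (2,8) ∈ E(G2) ✓
  (2,3) → (φ(2),φ(3)) = (6,9) ∈ E(G2) ✓
  (2,4) → (φ(2),φ(4)) = (6,7) ∈ E(G2) ✓
  (2,8) → (φ(2),φ(8)) = (4,6) ∈ E(G2) ✓
  (3,4) → (φ(3),φ(4)) = (7,9) ∈ E(G2) ✓
  (3,5) → (φ(3),φ(5)) = (5,9) ∈ E(G2) ✓
  (3,6) → (φ(3),φ(6)) = (1,9) ∈ E(G2) ✓
  (3,7) → (φ(3),φ(7)) = (3,9) ∈ E(G2) ✓
  (3,8) → (φ(3),φ(8)) = (4,9) ∈ E(G2) ✓
  (4,6) → (φ(4),φ(6)) = (1,7) ∈ E(G2) ✓
  (4,8) → (φ(4),φ(8)) = (4,7) ∈ E(G2) ✓
  (5,7) → (φ(5),φ(7)) = (3,5) ∈ E(G2) ✓
  (6,7) → (φ(6),φ(7)) = (1,3) ∈ E(G2) ✓
  (6,8) → (φ(6),φ(8)) = (1,4) ∈ E(G2) ✓
  (6,9) → (φ(6),φ(9)) = (1,2) ∈ E(G2) ✓
All 21 edges of G1 map to edges of G2, and |E(G1)| = |E(G2)| = 21, so φ is a bijection on edges as well as vertices. Hence G1 ≅ G2.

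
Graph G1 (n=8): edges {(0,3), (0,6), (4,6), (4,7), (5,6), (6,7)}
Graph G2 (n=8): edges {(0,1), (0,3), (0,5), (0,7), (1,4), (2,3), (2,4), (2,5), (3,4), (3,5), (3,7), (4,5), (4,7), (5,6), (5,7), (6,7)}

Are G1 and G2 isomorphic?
No, not isomorphic

The graphs are NOT isomorphic.

Degrees in G1: deg(0)=2, deg(1)=0, deg(2)=0, deg(3)=1, deg(4)=2, deg(5)=1, deg(6)=4, deg(7)=2.
Sorted degree sequence of G1: [4, 2, 2, 2, 1, 1, 0, 0].
Degrees in G2: deg(0)=4, deg(1)=2, deg(2)=3, deg(3)=5, deg(4)=5, deg(5)=6, deg(6)=2, deg(7)=5.
Sorted degree sequence of G2: [6, 5, 5, 5, 4, 3, 2, 2].
The (sorted) degree sequence is an isomorphism invariant, so since G1 and G2 have different degree sequences they cannot be isomorphic.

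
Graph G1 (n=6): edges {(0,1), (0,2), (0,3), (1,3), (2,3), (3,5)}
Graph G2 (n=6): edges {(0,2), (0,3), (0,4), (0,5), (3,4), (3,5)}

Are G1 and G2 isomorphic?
Yes, isomorphic

The graphs are isomorphic.
One valid mapping φ: V(G1) → V(G2): 0→3, 1→4, 2→5, 3→0, 4→1, 5→2

Verify φ preserves adjacency — for each edge of G1, its image is an edge of G2:
  (0,1) → (φ(0),φ(1)) = (3,4) ∈ E(G2) ✓
  (0,2) → (φ(0),φ(2)) = (3,5) ∈ E(G2) ✓
  (0,3) → (φ(0),φ(3)) = (0,3) ∈ E(G2) ✓
  (1,3) → (φ(1),φ(3)) = (0,4) ∈ E(G2) ✓
  (2,3) → (φ(2),φ(3)) = (0,5) ∈ E(G2) ✓
  (3,5) → (φ(3),φ(5)) = (0,2) ∈ E(G2) ✓
All 6 edges of G1 map to edges of G2, and |E(G1)| = |E(G2)| = 6, so φ is a bijection on edges as well as vertices. Hence G1 ≅ G2.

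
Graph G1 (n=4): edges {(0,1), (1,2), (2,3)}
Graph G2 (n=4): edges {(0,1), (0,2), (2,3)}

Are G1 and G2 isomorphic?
Yes, isomorphic

The graphs are isomorphic.
One valid mapping φ: V(G1) → V(G2): 0→3, 1→2, 2→0, 3→1

Verify φ preserves adjacency — for each edge of G1, its image is an edge of G2:
  (0,1) → (φ(0),φ(1)) = (2,3) ∈ E(G2) ✓
  (1,2) → (φ(1),φ(2)) = (0,2) ∈ E(G2) ✓
  (2,3) → (φ(2),φ(3)) = (0,1) ∈ E(G2) ✓
All 3 edges of G1 map to edges of G2, and |E(G1)| = |E(G2)| = 3, so φ is a bijection on edges as well as vertices. Hence G1 ≅ G2.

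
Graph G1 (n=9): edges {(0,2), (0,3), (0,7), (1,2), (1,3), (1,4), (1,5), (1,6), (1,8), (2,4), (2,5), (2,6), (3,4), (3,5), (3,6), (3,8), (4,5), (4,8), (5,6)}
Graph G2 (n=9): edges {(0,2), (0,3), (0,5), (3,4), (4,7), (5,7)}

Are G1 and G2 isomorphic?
No, not isomorphic

The graphs are NOT isomorphic.

Counting triangles (3-cliques): G1 has 15, G2 has 0.
Triangle count is an isomorphism invariant, so differing triangle counts rule out isomorphism.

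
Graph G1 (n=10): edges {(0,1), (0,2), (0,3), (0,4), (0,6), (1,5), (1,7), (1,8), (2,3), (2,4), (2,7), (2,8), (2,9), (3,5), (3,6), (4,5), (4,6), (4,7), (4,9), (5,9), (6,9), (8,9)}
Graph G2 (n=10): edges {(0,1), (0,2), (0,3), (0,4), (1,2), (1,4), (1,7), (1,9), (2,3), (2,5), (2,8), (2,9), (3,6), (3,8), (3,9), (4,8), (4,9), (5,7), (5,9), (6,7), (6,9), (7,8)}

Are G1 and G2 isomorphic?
Yes, isomorphic

The graphs are isomorphic.
One valid mapping φ: V(G1) → V(G2): 0→1, 1→7, 2→9, 3→4, 4→2, 5→8, 6→0, 7→5, 8→6, 9→3

Verify φ preserves adjacency — for each edge of G1, its image is an edge of G2:
  (0,1) → (φ(0),φ(1)) = (1,7) ∈ E(G2) ✓
  (0,2) → (φ(0),φ(2)) = (1,9) ∈ E(G2) ✓
  (0,3) → (φ(0),φ(3)) = (1,4) ∈ E(G2) ✓
  (0,4) → (φ(0),φ(4)) = (1,2) ∈ E(G2) ✓
  (0,6) → (φ(0),φ(6)) = (0,1) ∈ E(G2) ✓
  (1,5) → (φ(1),φ(5)) = (7,8) ∈ E(G2) ✓
  (1,7) → (φ(1),φ(7)) = (5,7) ∈ E(G2) ✓
  (1,8) → (φ(1),φ(8)) = (6,7) ∈ E(G2) ✓
  (2,3) → (φ(2),φ(3)) = (4,9) ∈ E(G2) ✓
  (2,4) → (φ(2),φ(4)) = (2,9) ∈ E(G2) ✓
  (2,7) → (φ(2),φ(7)) = (5,9) ∈ E(G2) ✓
  (2,8) → (φ(2),φ(8)) = (6,9) ∈ E(G2) ✓
  (2,9) → (φ(2),φ(9)) = (3,9) ∈ E(G2) ✓
  (3,5) → (φ(3),φ(5)) = (4,8) ∈ E(G2) ✓
  (3,6) → (φ(3),φ(6)) = (0,4) ∈ E(G2) ✓
  (4,5) → (φ(4),φ(5)) = (2,8) ∈ E(G2) ✓
  (4,6) → (φ(4),φ(6)) = (0,2) ∈ E(G2) ✓
  (4,7) → (φ(4),φ(7)) = (2,5) ∈ E(G2) ✓
  (4,9) → (φ(4),φ(9)) = (2,3) ∈ E(G2) ✓
  (5,9) → (φ(5),φ(9)) = (3,8) ∈ E(G2) ✓
  (6,9) → (φ(6),φ(9)) = (0,3) ∈ E(G2) ✓
  (8,9) → (φ(8),φ(9)) = (3,6) ∈ E(G2) ✓
All 22 edges of G1 map to edges of G2, and |E(G1)| = |E(G2)| = 22, so φ is a bijection on edges as well as vertices. Hence G1 ≅ G2.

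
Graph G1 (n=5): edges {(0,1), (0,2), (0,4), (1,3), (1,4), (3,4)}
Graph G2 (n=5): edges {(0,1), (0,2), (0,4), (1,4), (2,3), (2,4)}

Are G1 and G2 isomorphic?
Yes, isomorphic

The graphs are isomorphic.
One valid mapping φ: V(G1) → V(G2): 0→2, 1→4, 2→3, 3→1, 4→0

Verify φ preserves adjacency — for each edge of G1, its image is an edge of G2:
  (0,1) → (φ(0),φ(1)) = (2,4) ∈ E(G2) ✓
  (0,2) → (φ(0),φ(2)) = (2,3) ∈ E(G2) ✓
  (0,4) → (φ(0),φ(4)) = (0,2) ∈ E(G2) ✓
  (1,3) → (φ(1),φ(3)) = (1,4) ∈ E(G2) ✓
  (1,4) → (φ(1),φ(4)) = (0,4) ∈ E(G2) ✓
  (3,4) → (φ(3),φ(4)) = (0,1) ∈ E(G2) ✓
All 6 edges of G1 map to edges of G2, and |E(G1)| = |E(G2)| = 6, so φ is a bijection on edges as well as vertices. Hence G1 ≅ G2.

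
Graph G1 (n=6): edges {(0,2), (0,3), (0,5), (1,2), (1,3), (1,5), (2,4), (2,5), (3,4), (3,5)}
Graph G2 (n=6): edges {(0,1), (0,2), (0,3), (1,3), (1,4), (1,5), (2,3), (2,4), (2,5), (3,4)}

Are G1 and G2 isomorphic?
Yes, isomorphic

The graphs are isomorphic.
One valid mapping φ: V(G1) → V(G2): 0→4, 1→0, 2→1, 3→2, 4→5, 5→3

Verify φ preserves adjacency — for each edge of G1, its image is an edge of G2:
  (0,2) → (φ(0),φ(2)) = (1,4) ∈ E(G2) ✓
  (0,3) → (φ(0),φ(3)) = (2,4) ∈ E(G2) ✓
  (0,5) → (φ(0),φ(5)) = (3,4) ∈ E(G2) ✓
  (1,2) → (φ(1),φ(2)) = (0,1) ∈ E(G2) ✓
  (1,3) → (φ(1),φ(3)) = (0,2) ∈ E(G2) ✓
  (1,5) → (φ(1),φ(5)) = (0,3) ∈ E(G2) ✓
  (2,4) → (φ(2),φ(4)) = (1,5) ∈ E(G2) ✓
  (2,5) → (φ(2),φ(5)) = (1,3) ∈ E(G2) ✓
  (3,4) → (φ(3),φ(4)) = (2,5) ∈ E(G2) ✓
  (3,5) → (φ(3),φ(5)) = (2,3) ∈ E(G2) ✓
All 10 edges of G1 map to edges of G2, and |E(G1)| = |E(G2)| = 10, so φ is a bijection on edges as well as vertices. Hence G1 ≅ G2.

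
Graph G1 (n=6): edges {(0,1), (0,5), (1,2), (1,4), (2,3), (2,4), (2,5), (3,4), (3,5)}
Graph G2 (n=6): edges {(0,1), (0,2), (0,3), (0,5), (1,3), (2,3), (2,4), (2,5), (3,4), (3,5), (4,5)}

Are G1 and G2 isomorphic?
No, not isomorphic

The graphs are NOT isomorphic.

Degrees in G1: deg(0)=2, deg(1)=3, deg(2)=4, deg(3)=3, deg(4)=3, deg(5)=3.
Sorted degree sequence of G1: [4, 3, 3, 3, 3, 2].
Degrees in G2: deg(0)=4, deg(1)=2, deg(2)=4, deg(3)=5, deg(4)=3, deg(5)=4.
Sorted degree sequence of G2: [5, 4, 4, 4, 3, 2].
The (sorted) degree sequence is an isomorphism invariant, so since G1 and G2 have different degree sequences they cannot be isomorphic.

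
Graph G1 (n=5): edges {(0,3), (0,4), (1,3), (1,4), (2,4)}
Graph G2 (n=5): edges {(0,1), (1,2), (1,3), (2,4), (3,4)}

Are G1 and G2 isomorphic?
Yes, isomorphic

The graphs are isomorphic.
One valid mapping φ: V(G1) → V(G2): 0→2, 1→3, 2→0, 3→4, 4→1

Verify φ preserves adjacency — for each edge of G1, its image is an edge of G2:
  (0,3) → (φ(0),φ(3)) = (2,4) ∈ E(G2) ✓
  (0,4) → (φ(0),φ(4)) = (1,2) ∈ E(G2) ✓
  (1,3) → (φ(1),φ(3)) = (3,4) ∈ E(G2) ✓
  (1,4) → (φ(1),φ(4)) = (1,3) ∈ E(G2) ✓
  (2,4) → (φ(2),φ(4)) = (0,1) ∈ E(G2) ✓
All 5 edges of G1 map to edges of G2, and |E(G1)| = |E(G2)| = 5, so φ is a bijection on edges as well as vertices. Hence G1 ≅ G2.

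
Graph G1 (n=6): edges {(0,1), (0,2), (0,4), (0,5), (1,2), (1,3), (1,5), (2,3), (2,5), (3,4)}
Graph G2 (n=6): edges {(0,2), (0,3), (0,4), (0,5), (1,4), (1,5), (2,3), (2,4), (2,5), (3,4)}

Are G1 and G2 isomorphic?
Yes, isomorphic

The graphs are isomorphic.
One valid mapping φ: V(G1) → V(G2): 0→4, 1→0, 2→2, 3→5, 4→1, 5→3

Verify φ preserves adjacency — for each edge of G1, its image is an edge of G2:
  (0,1) → (φ(0),φ(1)) = (0,4) ∈ E(G2) ✓
  (0,2) → (φ(0),φ(2)) = (2,4) ∈ E(G2) ✓
  (0,4) → (φ(0),φ(4)) = (1,4) ∈ E(G2) ✓
  (0,5) → (φ(0),φ(5)) = (3,4) ∈ E(G2) ✓
  (1,2) → (φ(1),φ(2)) = (0,2) ∈ E(G2) ✓
  (1,3) → (φ(1),φ(3)) = (0,5) ∈ E(G2) ✓
  (1,5) → (φ(1),φ(5)) = (0,3) ∈ E(G2) ✓
  (2,3) → (φ(2),φ(3)) = (2,5) ∈ E(G2) ✓
  (2,5) → (φ(2),φ(5)) = (2,3) ∈ E(G2) ✓
  (3,4) → (φ(3),φ(4)) = (1,5) ∈ E(G2) ✓
All 10 edges of G1 map to edges of G2, and |E(G1)| = |E(G2)| = 10, so φ is a bijection on edges as well as vertices. Hence G1 ≅ G2.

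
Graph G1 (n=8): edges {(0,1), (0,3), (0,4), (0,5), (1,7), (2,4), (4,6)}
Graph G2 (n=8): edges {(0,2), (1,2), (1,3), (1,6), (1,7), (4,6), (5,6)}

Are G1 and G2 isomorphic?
Yes, isomorphic

The graphs are isomorphic.
One valid mapping φ: V(G1) → V(G2): 0→1, 1→2, 2→4, 3→3, 4→6, 5→7, 6→5, 7→0

Verify φ preserves adjacency — for each edge of G1, its image is an edge of G2:
  (0,1) → (φ(0),φ(1)) = (1,2) ∈ E(G2) ✓
  (0,3) → (φ(0),φ(3)) = (1,3) ∈ E(G2) ✓
  (0,4) → (φ(0),φ(4)) = (1,6) ∈ E(G2) ✓
  (0,5) → (φ(0),φ(5)) = (1,7) ∈ E(G2) ✓
  (1,7) → (φ(1),φ(7)) = (0,2) ∈ E(G2) ✓
  (2,4) → (φ(2),φ(4)) = (4,6) ∈ E(G2) ✓
  (4,6) → (φ(4),φ(6)) = (5,6) ∈ E(G2) ✓
All 7 edges of G1 map to edges of G2, and |E(G1)| = |E(G2)| = 7, so φ is a bijection on edges as well as vertices. Hence G1 ≅ G2.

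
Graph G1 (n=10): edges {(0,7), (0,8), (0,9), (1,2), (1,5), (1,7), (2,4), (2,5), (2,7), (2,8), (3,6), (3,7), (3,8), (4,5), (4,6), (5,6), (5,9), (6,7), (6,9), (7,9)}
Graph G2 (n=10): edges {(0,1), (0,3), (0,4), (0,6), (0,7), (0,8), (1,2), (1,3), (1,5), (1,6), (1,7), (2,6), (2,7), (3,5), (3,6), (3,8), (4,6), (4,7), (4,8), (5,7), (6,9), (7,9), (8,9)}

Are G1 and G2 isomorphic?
No, not isomorphic

The graphs are NOT isomorphic.

Degrees in G1: deg(0)=3, deg(1)=3, deg(2)=5, deg(3)=3, deg(4)=3, deg(5)=5, deg(6)=5, deg(7)=6, deg(8)=3, deg(9)=4.
Sorted degree sequence of G1: [6, 5, 5, 5, 4, 3, 3, 3, 3, 3].
Degrees in G2: deg(0)=6, deg(1)=6, deg(2)=3, deg(3)=5, deg(4)=4, deg(5)=3, deg(6)=6, deg(7)=6, deg(8)=4, deg(9)=3.
Sorted degree sequence of G2: [6, 6, 6, 6, 5, 4, 4, 3, 3, 3].
The (sorted) degree sequence is an isomorphism invariant, so since G1 and G2 have different degree sequences they cannot be isomorphic.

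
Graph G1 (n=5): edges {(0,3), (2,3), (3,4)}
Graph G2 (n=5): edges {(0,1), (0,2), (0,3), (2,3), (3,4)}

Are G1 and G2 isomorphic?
No, not isomorphic

The graphs are NOT isomorphic.

Counting edges: G1 has 3 edge(s); G2 has 5 edge(s).
Edge count is an isomorphism invariant (a bijection on vertices induces a bijection on edges), so differing edge counts rule out isomorphism.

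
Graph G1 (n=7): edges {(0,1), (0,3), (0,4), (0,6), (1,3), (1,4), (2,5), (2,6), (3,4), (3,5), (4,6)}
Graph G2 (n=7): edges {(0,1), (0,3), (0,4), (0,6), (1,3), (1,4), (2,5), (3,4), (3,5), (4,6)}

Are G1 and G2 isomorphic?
No, not isomorphic

The graphs are NOT isomorphic.

Counting edges: G1 has 11 edge(s); G2 has 10 edge(s).
Edge count is an isomorphism invariant (a bijection on vertices induces a bijection on edges), so differing edge counts rule out isomorphism.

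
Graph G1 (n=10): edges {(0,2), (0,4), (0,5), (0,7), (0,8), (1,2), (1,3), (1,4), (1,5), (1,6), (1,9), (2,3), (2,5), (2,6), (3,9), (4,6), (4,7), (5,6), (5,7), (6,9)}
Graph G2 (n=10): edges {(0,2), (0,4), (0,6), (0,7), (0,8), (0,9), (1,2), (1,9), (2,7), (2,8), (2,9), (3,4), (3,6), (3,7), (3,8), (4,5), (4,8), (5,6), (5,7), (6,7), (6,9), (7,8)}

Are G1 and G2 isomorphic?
No, not isomorphic

The graphs are NOT isomorphic.

Counting triangles (3-cliques): G1 has 11, G2 has 13.
Triangle count is an isomorphism invariant, so differing triangle counts rule out isomorphism.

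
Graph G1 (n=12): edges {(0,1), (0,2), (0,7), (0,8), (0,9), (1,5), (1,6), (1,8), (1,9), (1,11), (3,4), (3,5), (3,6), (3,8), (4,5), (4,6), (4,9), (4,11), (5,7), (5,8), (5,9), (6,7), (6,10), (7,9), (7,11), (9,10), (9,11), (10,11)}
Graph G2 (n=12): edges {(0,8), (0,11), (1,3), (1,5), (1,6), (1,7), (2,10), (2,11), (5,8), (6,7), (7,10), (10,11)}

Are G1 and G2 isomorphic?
No, not isomorphic

The graphs are NOT isomorphic.

Connected components of G1: 1 component(s) with vertex sets [[0, 1, 2, 3, 4, 5, 6, 7, 8, 9, 10, 11]], sizes [12].
Connected components of G2: 3 component(s) with vertex sets [[4], [9], [0, 1, 2, 3, 5, 6, 7, 8, 10, 11]], sizes [1, 1, 10].
The number of connected components (and the multiset of component sizes) is an isomorphism invariant — an isomorphism maps each component of G1 bijectively onto a component of G2. Since G1 has 1 component(s) and G2 has 3, they cannot be isomorphic.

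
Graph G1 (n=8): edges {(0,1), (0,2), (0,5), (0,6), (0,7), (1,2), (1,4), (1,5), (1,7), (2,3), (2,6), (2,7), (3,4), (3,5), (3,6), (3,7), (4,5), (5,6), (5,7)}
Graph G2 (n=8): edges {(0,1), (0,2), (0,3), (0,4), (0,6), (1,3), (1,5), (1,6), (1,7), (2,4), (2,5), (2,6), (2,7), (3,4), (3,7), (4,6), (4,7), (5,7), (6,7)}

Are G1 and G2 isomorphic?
Yes, isomorphic

The graphs are isomorphic.
One valid mapping φ: V(G1) → V(G2): 0→4, 1→2, 2→0, 3→1, 4→5, 5→7, 6→3, 7→6

Verify φ preserves adjacency — for each edge of G1, its image is an edge of G2:
  (0,1) → (φ(0),φ(1)) = (2,4) ∈ E(G2) ✓
  (0,2) → (φ(0),φ(2)) = (0,4) ∈ E(G2) ✓
  (0,5) → (φ(0),φ(5)) = (4,7) ∈ E(G2) ✓
  (0,6) → (φ(0),φ(6)) = (3,4) ∈ E(G2) ✓
  (0,7) → (φ(0),φ(7)) = (4,6) ∈ E(G2) ✓
  (1,2) → (φ(1),φ(2)) = (0,2) ∈ E(G2) ✓
  (1,4) → (φ(1),φ(4)) = (2,5) ∈ E(G2) ✓
  (1,5) → (φ(1),φ(5)) = (2,7) ∈ E(G2) ✓
  (1,7) → (φ(1),φ(7)) = (2,6) ∈ E(G2) ✓
  (2,3) → (φ(2),φ(3)) = (0,1) ∈ E(G2) ✓
  (2,6) → (φ(2),φ(6)) = (0,3) ∈ E(G2) ✓
  (2,7) → (φ(2),φ(7)) = (0,6) ∈ E(G2) ✓
  (3,4) → (φ(3),φ(4)) = (1,5) ∈ E(G2) ✓
  (3,5) → (φ(3),φ(5)) = (1,7) ∈ E(G2) ✓
  (3,6) → (φ(3),φ(6)) = (1,3) ∈ E(G2) ✓
  (3,7) → (φ(3),φ(7)) = (1,6) ∈ E(G2) ✓
  (4,5) → (φ(4),φ(5)) = (5,7) ∈ E(G2) ✓
  (5,6) → (φ(5),φ(6)) = (3,7) ∈ E(G2) ✓
  (5,7) → (φ(5),φ(7)) = (6,7) ∈ E(G2) ✓
All 19 edges of G1 map to edges of G2, and |E(G1)| = |E(G2)| = 19, so φ is a bijection on edges as well as vertices. Hence G1 ≅ G2.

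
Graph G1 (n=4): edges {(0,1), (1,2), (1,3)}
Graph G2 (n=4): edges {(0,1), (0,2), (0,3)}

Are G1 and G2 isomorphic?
Yes, isomorphic

The graphs are isomorphic.
One valid mapping φ: V(G1) → V(G2): 0→2, 1→0, 2→3, 3→1

Verify φ preserves adjacency — for each edge of G1, its image is an edge of G2:
  (0,1) → (φ(0),φ(1)) = (0,2) ∈ E(G2) ✓
  (1,2) → (φ(1),φ(2)) = (0,3) ∈ E(G2) ✓
  (1,3) → (φ(1),φ(3)) = (0,1) ∈ E(G2) ✓
All 3 edges of G1 map to edges of G2, and |E(G1)| = |E(G2)| = 3, so φ is a bijection on edges as well as vertices. Hence G1 ≅ G2.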